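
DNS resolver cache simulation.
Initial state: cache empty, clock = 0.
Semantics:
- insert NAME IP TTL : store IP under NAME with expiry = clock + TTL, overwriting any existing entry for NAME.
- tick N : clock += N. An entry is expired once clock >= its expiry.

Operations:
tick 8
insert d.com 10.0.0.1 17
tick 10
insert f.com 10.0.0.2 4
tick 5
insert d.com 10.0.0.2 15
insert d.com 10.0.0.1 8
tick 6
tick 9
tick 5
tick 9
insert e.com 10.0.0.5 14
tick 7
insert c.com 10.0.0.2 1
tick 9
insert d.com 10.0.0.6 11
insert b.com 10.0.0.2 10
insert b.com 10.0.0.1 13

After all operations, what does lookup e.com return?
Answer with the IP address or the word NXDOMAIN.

Answer: NXDOMAIN

Derivation:
Op 1: tick 8 -> clock=8.
Op 2: insert d.com -> 10.0.0.1 (expiry=8+17=25). clock=8
Op 3: tick 10 -> clock=18.
Op 4: insert f.com -> 10.0.0.2 (expiry=18+4=22). clock=18
Op 5: tick 5 -> clock=23. purged={f.com}
Op 6: insert d.com -> 10.0.0.2 (expiry=23+15=38). clock=23
Op 7: insert d.com -> 10.0.0.1 (expiry=23+8=31). clock=23
Op 8: tick 6 -> clock=29.
Op 9: tick 9 -> clock=38. purged={d.com}
Op 10: tick 5 -> clock=43.
Op 11: tick 9 -> clock=52.
Op 12: insert e.com -> 10.0.0.5 (expiry=52+14=66). clock=52
Op 13: tick 7 -> clock=59.
Op 14: insert c.com -> 10.0.0.2 (expiry=59+1=60). clock=59
Op 15: tick 9 -> clock=68. purged={c.com,e.com}
Op 16: insert d.com -> 10.0.0.6 (expiry=68+11=79). clock=68
Op 17: insert b.com -> 10.0.0.2 (expiry=68+10=78). clock=68
Op 18: insert b.com -> 10.0.0.1 (expiry=68+13=81). clock=68
lookup e.com: not in cache (expired or never inserted)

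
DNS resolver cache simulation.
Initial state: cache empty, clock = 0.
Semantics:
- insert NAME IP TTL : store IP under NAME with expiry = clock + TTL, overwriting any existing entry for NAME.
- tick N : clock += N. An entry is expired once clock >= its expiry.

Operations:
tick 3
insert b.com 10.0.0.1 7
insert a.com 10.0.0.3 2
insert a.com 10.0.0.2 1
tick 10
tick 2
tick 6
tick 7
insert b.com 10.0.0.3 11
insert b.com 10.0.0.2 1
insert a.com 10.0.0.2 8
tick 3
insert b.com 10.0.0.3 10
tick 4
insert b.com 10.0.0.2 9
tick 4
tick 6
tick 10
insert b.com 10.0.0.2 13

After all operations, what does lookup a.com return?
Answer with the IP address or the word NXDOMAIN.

Answer: NXDOMAIN

Derivation:
Op 1: tick 3 -> clock=3.
Op 2: insert b.com -> 10.0.0.1 (expiry=3+7=10). clock=3
Op 3: insert a.com -> 10.0.0.3 (expiry=3+2=5). clock=3
Op 4: insert a.com -> 10.0.0.2 (expiry=3+1=4). clock=3
Op 5: tick 10 -> clock=13. purged={a.com,b.com}
Op 6: tick 2 -> clock=15.
Op 7: tick 6 -> clock=21.
Op 8: tick 7 -> clock=28.
Op 9: insert b.com -> 10.0.0.3 (expiry=28+11=39). clock=28
Op 10: insert b.com -> 10.0.0.2 (expiry=28+1=29). clock=28
Op 11: insert a.com -> 10.0.0.2 (expiry=28+8=36). clock=28
Op 12: tick 3 -> clock=31. purged={b.com}
Op 13: insert b.com -> 10.0.0.3 (expiry=31+10=41). clock=31
Op 14: tick 4 -> clock=35.
Op 15: insert b.com -> 10.0.0.2 (expiry=35+9=44). clock=35
Op 16: tick 4 -> clock=39. purged={a.com}
Op 17: tick 6 -> clock=45. purged={b.com}
Op 18: tick 10 -> clock=55.
Op 19: insert b.com -> 10.0.0.2 (expiry=55+13=68). clock=55
lookup a.com: not in cache (expired or never inserted)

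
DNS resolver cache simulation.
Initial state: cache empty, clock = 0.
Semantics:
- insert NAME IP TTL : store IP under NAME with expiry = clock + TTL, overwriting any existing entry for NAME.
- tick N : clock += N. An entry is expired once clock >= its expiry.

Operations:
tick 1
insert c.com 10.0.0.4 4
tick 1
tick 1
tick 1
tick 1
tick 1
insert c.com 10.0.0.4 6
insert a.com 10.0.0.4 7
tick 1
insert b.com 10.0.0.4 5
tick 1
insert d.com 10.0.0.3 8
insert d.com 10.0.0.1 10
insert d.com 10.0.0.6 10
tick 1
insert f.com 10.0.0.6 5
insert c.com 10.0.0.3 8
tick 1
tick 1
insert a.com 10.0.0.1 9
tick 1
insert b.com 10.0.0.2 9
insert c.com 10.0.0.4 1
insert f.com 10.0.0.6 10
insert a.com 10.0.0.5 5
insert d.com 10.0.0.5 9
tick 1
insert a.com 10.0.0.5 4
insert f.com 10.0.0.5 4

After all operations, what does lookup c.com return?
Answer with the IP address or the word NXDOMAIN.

Answer: NXDOMAIN

Derivation:
Op 1: tick 1 -> clock=1.
Op 2: insert c.com -> 10.0.0.4 (expiry=1+4=5). clock=1
Op 3: tick 1 -> clock=2.
Op 4: tick 1 -> clock=3.
Op 5: tick 1 -> clock=4.
Op 6: tick 1 -> clock=5. purged={c.com}
Op 7: tick 1 -> clock=6.
Op 8: insert c.com -> 10.0.0.4 (expiry=6+6=12). clock=6
Op 9: insert a.com -> 10.0.0.4 (expiry=6+7=13). clock=6
Op 10: tick 1 -> clock=7.
Op 11: insert b.com -> 10.0.0.4 (expiry=7+5=12). clock=7
Op 12: tick 1 -> clock=8.
Op 13: insert d.com -> 10.0.0.3 (expiry=8+8=16). clock=8
Op 14: insert d.com -> 10.0.0.1 (expiry=8+10=18). clock=8
Op 15: insert d.com -> 10.0.0.6 (expiry=8+10=18). clock=8
Op 16: tick 1 -> clock=9.
Op 17: insert f.com -> 10.0.0.6 (expiry=9+5=14). clock=9
Op 18: insert c.com -> 10.0.0.3 (expiry=9+8=17). clock=9
Op 19: tick 1 -> clock=10.
Op 20: tick 1 -> clock=11.
Op 21: insert a.com -> 10.0.0.1 (expiry=11+9=20). clock=11
Op 22: tick 1 -> clock=12. purged={b.com}
Op 23: insert b.com -> 10.0.0.2 (expiry=12+9=21). clock=12
Op 24: insert c.com -> 10.0.0.4 (expiry=12+1=13). clock=12
Op 25: insert f.com -> 10.0.0.6 (expiry=12+10=22). clock=12
Op 26: insert a.com -> 10.0.0.5 (expiry=12+5=17). clock=12
Op 27: insert d.com -> 10.0.0.5 (expiry=12+9=21). clock=12
Op 28: tick 1 -> clock=13. purged={c.com}
Op 29: insert a.com -> 10.0.0.5 (expiry=13+4=17). clock=13
Op 30: insert f.com -> 10.0.0.5 (expiry=13+4=17). clock=13
lookup c.com: not in cache (expired or never inserted)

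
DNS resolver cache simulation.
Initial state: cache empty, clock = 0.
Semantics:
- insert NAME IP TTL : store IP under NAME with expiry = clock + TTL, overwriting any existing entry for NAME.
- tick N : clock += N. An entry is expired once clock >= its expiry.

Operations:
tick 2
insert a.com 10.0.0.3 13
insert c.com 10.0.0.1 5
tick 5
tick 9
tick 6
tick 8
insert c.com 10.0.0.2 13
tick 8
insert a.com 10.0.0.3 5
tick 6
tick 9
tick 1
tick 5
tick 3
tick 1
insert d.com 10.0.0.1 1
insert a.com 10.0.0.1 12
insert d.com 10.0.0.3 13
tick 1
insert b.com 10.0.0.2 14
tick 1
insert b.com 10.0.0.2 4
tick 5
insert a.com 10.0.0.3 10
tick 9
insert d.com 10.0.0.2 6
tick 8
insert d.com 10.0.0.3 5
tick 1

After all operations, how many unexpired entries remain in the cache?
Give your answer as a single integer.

Answer: 1

Derivation:
Op 1: tick 2 -> clock=2.
Op 2: insert a.com -> 10.0.0.3 (expiry=2+13=15). clock=2
Op 3: insert c.com -> 10.0.0.1 (expiry=2+5=7). clock=2
Op 4: tick 5 -> clock=7. purged={c.com}
Op 5: tick 9 -> clock=16. purged={a.com}
Op 6: tick 6 -> clock=22.
Op 7: tick 8 -> clock=30.
Op 8: insert c.com -> 10.0.0.2 (expiry=30+13=43). clock=30
Op 9: tick 8 -> clock=38.
Op 10: insert a.com -> 10.0.0.3 (expiry=38+5=43). clock=38
Op 11: tick 6 -> clock=44. purged={a.com,c.com}
Op 12: tick 9 -> clock=53.
Op 13: tick 1 -> clock=54.
Op 14: tick 5 -> clock=59.
Op 15: tick 3 -> clock=62.
Op 16: tick 1 -> clock=63.
Op 17: insert d.com -> 10.0.0.1 (expiry=63+1=64). clock=63
Op 18: insert a.com -> 10.0.0.1 (expiry=63+12=75). clock=63
Op 19: insert d.com -> 10.0.0.3 (expiry=63+13=76). clock=63
Op 20: tick 1 -> clock=64.
Op 21: insert b.com -> 10.0.0.2 (expiry=64+14=78). clock=64
Op 22: tick 1 -> clock=65.
Op 23: insert b.com -> 10.0.0.2 (expiry=65+4=69). clock=65
Op 24: tick 5 -> clock=70. purged={b.com}
Op 25: insert a.com -> 10.0.0.3 (expiry=70+10=80). clock=70
Op 26: tick 9 -> clock=79. purged={d.com}
Op 27: insert d.com -> 10.0.0.2 (expiry=79+6=85). clock=79
Op 28: tick 8 -> clock=87. purged={a.com,d.com}
Op 29: insert d.com -> 10.0.0.3 (expiry=87+5=92). clock=87
Op 30: tick 1 -> clock=88.
Final cache (unexpired): {d.com} -> size=1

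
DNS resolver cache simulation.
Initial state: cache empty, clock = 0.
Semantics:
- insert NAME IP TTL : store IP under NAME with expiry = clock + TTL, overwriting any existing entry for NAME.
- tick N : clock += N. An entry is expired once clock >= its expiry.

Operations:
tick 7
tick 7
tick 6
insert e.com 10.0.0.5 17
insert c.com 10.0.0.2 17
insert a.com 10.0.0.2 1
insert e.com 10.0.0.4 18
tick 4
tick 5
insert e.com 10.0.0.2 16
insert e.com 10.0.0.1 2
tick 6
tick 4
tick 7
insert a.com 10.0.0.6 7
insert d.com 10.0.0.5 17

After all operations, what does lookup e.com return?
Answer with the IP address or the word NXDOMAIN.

Op 1: tick 7 -> clock=7.
Op 2: tick 7 -> clock=14.
Op 3: tick 6 -> clock=20.
Op 4: insert e.com -> 10.0.0.5 (expiry=20+17=37). clock=20
Op 5: insert c.com -> 10.0.0.2 (expiry=20+17=37). clock=20
Op 6: insert a.com -> 10.0.0.2 (expiry=20+1=21). clock=20
Op 7: insert e.com -> 10.0.0.4 (expiry=20+18=38). clock=20
Op 8: tick 4 -> clock=24. purged={a.com}
Op 9: tick 5 -> clock=29.
Op 10: insert e.com -> 10.0.0.2 (expiry=29+16=45). clock=29
Op 11: insert e.com -> 10.0.0.1 (expiry=29+2=31). clock=29
Op 12: tick 6 -> clock=35. purged={e.com}
Op 13: tick 4 -> clock=39. purged={c.com}
Op 14: tick 7 -> clock=46.
Op 15: insert a.com -> 10.0.0.6 (expiry=46+7=53). clock=46
Op 16: insert d.com -> 10.0.0.5 (expiry=46+17=63). clock=46
lookup e.com: not in cache (expired or never inserted)

Answer: NXDOMAIN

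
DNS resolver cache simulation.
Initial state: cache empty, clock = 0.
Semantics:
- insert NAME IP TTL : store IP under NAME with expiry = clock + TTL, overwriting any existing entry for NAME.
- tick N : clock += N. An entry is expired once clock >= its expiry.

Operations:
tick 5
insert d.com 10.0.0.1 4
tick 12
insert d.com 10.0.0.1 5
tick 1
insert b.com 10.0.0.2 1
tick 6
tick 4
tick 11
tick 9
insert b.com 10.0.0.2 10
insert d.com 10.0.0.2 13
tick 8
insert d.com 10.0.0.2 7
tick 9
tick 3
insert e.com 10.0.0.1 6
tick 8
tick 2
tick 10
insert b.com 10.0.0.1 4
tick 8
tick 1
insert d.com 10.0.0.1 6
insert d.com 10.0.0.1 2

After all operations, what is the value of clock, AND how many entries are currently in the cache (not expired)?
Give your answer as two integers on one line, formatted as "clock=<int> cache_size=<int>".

Op 1: tick 5 -> clock=5.
Op 2: insert d.com -> 10.0.0.1 (expiry=5+4=9). clock=5
Op 3: tick 12 -> clock=17. purged={d.com}
Op 4: insert d.com -> 10.0.0.1 (expiry=17+5=22). clock=17
Op 5: tick 1 -> clock=18.
Op 6: insert b.com -> 10.0.0.2 (expiry=18+1=19). clock=18
Op 7: tick 6 -> clock=24. purged={b.com,d.com}
Op 8: tick 4 -> clock=28.
Op 9: tick 11 -> clock=39.
Op 10: tick 9 -> clock=48.
Op 11: insert b.com -> 10.0.0.2 (expiry=48+10=58). clock=48
Op 12: insert d.com -> 10.0.0.2 (expiry=48+13=61). clock=48
Op 13: tick 8 -> clock=56.
Op 14: insert d.com -> 10.0.0.2 (expiry=56+7=63). clock=56
Op 15: tick 9 -> clock=65. purged={b.com,d.com}
Op 16: tick 3 -> clock=68.
Op 17: insert e.com -> 10.0.0.1 (expiry=68+6=74). clock=68
Op 18: tick 8 -> clock=76. purged={e.com}
Op 19: tick 2 -> clock=78.
Op 20: tick 10 -> clock=88.
Op 21: insert b.com -> 10.0.0.1 (expiry=88+4=92). clock=88
Op 22: tick 8 -> clock=96. purged={b.com}
Op 23: tick 1 -> clock=97.
Op 24: insert d.com -> 10.0.0.1 (expiry=97+6=103). clock=97
Op 25: insert d.com -> 10.0.0.1 (expiry=97+2=99). clock=97
Final clock = 97
Final cache (unexpired): {d.com} -> size=1

Answer: clock=97 cache_size=1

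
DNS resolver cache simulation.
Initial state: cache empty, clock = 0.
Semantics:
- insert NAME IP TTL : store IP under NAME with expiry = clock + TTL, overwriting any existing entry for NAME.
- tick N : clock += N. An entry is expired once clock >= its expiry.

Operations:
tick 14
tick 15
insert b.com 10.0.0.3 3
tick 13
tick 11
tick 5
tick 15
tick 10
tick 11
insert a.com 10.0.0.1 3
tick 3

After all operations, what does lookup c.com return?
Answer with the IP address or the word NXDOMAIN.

Answer: NXDOMAIN

Derivation:
Op 1: tick 14 -> clock=14.
Op 2: tick 15 -> clock=29.
Op 3: insert b.com -> 10.0.0.3 (expiry=29+3=32). clock=29
Op 4: tick 13 -> clock=42. purged={b.com}
Op 5: tick 11 -> clock=53.
Op 6: tick 5 -> clock=58.
Op 7: tick 15 -> clock=73.
Op 8: tick 10 -> clock=83.
Op 9: tick 11 -> clock=94.
Op 10: insert a.com -> 10.0.0.1 (expiry=94+3=97). clock=94
Op 11: tick 3 -> clock=97. purged={a.com}
lookup c.com: not in cache (expired or never inserted)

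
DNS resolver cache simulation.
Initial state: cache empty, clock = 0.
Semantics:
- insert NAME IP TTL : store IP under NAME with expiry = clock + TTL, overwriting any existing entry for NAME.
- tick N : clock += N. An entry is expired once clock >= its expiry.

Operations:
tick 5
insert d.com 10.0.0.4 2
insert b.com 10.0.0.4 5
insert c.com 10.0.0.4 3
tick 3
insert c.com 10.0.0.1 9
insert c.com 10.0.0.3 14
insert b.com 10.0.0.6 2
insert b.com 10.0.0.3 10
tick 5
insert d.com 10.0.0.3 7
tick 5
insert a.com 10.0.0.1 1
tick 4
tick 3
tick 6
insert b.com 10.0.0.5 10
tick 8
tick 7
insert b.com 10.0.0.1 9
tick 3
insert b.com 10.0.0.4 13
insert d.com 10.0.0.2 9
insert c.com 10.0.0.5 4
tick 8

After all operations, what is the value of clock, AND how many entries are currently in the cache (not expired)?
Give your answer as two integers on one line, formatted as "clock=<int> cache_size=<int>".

Op 1: tick 5 -> clock=5.
Op 2: insert d.com -> 10.0.0.4 (expiry=5+2=7). clock=5
Op 3: insert b.com -> 10.0.0.4 (expiry=5+5=10). clock=5
Op 4: insert c.com -> 10.0.0.4 (expiry=5+3=8). clock=5
Op 5: tick 3 -> clock=8. purged={c.com,d.com}
Op 6: insert c.com -> 10.0.0.1 (expiry=8+9=17). clock=8
Op 7: insert c.com -> 10.0.0.3 (expiry=8+14=22). clock=8
Op 8: insert b.com -> 10.0.0.6 (expiry=8+2=10). clock=8
Op 9: insert b.com -> 10.0.0.3 (expiry=8+10=18). clock=8
Op 10: tick 5 -> clock=13.
Op 11: insert d.com -> 10.0.0.3 (expiry=13+7=20). clock=13
Op 12: tick 5 -> clock=18. purged={b.com}
Op 13: insert a.com -> 10.0.0.1 (expiry=18+1=19). clock=18
Op 14: tick 4 -> clock=22. purged={a.com,c.com,d.com}
Op 15: tick 3 -> clock=25.
Op 16: tick 6 -> clock=31.
Op 17: insert b.com -> 10.0.0.5 (expiry=31+10=41). clock=31
Op 18: tick 8 -> clock=39.
Op 19: tick 7 -> clock=46. purged={b.com}
Op 20: insert b.com -> 10.0.0.1 (expiry=46+9=55). clock=46
Op 21: tick 3 -> clock=49.
Op 22: insert b.com -> 10.0.0.4 (expiry=49+13=62). clock=49
Op 23: insert d.com -> 10.0.0.2 (expiry=49+9=58). clock=49
Op 24: insert c.com -> 10.0.0.5 (expiry=49+4=53). clock=49
Op 25: tick 8 -> clock=57. purged={c.com}
Final clock = 57
Final cache (unexpired): {b.com,d.com} -> size=2

Answer: clock=57 cache_size=2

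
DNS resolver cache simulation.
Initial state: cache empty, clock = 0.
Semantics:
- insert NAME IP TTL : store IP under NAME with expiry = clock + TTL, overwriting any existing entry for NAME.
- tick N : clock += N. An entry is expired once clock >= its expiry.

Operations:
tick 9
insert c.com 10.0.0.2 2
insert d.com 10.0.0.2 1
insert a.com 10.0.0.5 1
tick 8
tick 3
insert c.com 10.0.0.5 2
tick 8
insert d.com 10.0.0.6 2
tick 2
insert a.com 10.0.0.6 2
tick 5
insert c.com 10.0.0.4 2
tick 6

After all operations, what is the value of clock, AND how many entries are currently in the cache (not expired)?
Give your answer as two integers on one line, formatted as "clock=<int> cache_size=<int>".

Op 1: tick 9 -> clock=9.
Op 2: insert c.com -> 10.0.0.2 (expiry=9+2=11). clock=9
Op 3: insert d.com -> 10.0.0.2 (expiry=9+1=10). clock=9
Op 4: insert a.com -> 10.0.0.5 (expiry=9+1=10). clock=9
Op 5: tick 8 -> clock=17. purged={a.com,c.com,d.com}
Op 6: tick 3 -> clock=20.
Op 7: insert c.com -> 10.0.0.5 (expiry=20+2=22). clock=20
Op 8: tick 8 -> clock=28. purged={c.com}
Op 9: insert d.com -> 10.0.0.6 (expiry=28+2=30). clock=28
Op 10: tick 2 -> clock=30. purged={d.com}
Op 11: insert a.com -> 10.0.0.6 (expiry=30+2=32). clock=30
Op 12: tick 5 -> clock=35. purged={a.com}
Op 13: insert c.com -> 10.0.0.4 (expiry=35+2=37). clock=35
Op 14: tick 6 -> clock=41. purged={c.com}
Final clock = 41
Final cache (unexpired): {} -> size=0

Answer: clock=41 cache_size=0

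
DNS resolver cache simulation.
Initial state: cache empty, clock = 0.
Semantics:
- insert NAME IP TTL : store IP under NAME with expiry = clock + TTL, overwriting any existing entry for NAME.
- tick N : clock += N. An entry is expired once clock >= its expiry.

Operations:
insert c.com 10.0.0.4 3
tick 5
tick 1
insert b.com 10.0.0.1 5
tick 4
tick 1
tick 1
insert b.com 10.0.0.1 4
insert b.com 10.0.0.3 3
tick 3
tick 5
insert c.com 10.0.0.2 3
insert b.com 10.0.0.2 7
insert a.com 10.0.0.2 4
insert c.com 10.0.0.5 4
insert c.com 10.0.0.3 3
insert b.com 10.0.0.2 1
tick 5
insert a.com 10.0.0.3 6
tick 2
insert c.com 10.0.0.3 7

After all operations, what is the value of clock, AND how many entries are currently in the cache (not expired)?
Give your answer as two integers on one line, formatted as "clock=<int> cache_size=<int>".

Answer: clock=27 cache_size=2

Derivation:
Op 1: insert c.com -> 10.0.0.4 (expiry=0+3=3). clock=0
Op 2: tick 5 -> clock=5. purged={c.com}
Op 3: tick 1 -> clock=6.
Op 4: insert b.com -> 10.0.0.1 (expiry=6+5=11). clock=6
Op 5: tick 4 -> clock=10.
Op 6: tick 1 -> clock=11. purged={b.com}
Op 7: tick 1 -> clock=12.
Op 8: insert b.com -> 10.0.0.1 (expiry=12+4=16). clock=12
Op 9: insert b.com -> 10.0.0.3 (expiry=12+3=15). clock=12
Op 10: tick 3 -> clock=15. purged={b.com}
Op 11: tick 5 -> clock=20.
Op 12: insert c.com -> 10.0.0.2 (expiry=20+3=23). clock=20
Op 13: insert b.com -> 10.0.0.2 (expiry=20+7=27). clock=20
Op 14: insert a.com -> 10.0.0.2 (expiry=20+4=24). clock=20
Op 15: insert c.com -> 10.0.0.5 (expiry=20+4=24). clock=20
Op 16: insert c.com -> 10.0.0.3 (expiry=20+3=23). clock=20
Op 17: insert b.com -> 10.0.0.2 (expiry=20+1=21). clock=20
Op 18: tick 5 -> clock=25. purged={a.com,b.com,c.com}
Op 19: insert a.com -> 10.0.0.3 (expiry=25+6=31). clock=25
Op 20: tick 2 -> clock=27.
Op 21: insert c.com -> 10.0.0.3 (expiry=27+7=34). clock=27
Final clock = 27
Final cache (unexpired): {a.com,c.com} -> size=2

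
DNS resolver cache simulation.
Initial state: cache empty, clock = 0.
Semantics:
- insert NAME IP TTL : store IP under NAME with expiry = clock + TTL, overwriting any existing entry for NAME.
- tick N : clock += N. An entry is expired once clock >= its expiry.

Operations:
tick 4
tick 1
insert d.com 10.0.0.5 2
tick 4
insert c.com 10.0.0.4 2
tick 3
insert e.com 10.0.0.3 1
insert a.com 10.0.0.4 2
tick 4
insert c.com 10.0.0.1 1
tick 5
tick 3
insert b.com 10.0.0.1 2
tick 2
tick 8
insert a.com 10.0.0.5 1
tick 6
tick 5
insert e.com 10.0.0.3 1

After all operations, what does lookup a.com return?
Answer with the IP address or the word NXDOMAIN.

Op 1: tick 4 -> clock=4.
Op 2: tick 1 -> clock=5.
Op 3: insert d.com -> 10.0.0.5 (expiry=5+2=7). clock=5
Op 4: tick 4 -> clock=9. purged={d.com}
Op 5: insert c.com -> 10.0.0.4 (expiry=9+2=11). clock=9
Op 6: tick 3 -> clock=12. purged={c.com}
Op 7: insert e.com -> 10.0.0.3 (expiry=12+1=13). clock=12
Op 8: insert a.com -> 10.0.0.4 (expiry=12+2=14). clock=12
Op 9: tick 4 -> clock=16. purged={a.com,e.com}
Op 10: insert c.com -> 10.0.0.1 (expiry=16+1=17). clock=16
Op 11: tick 5 -> clock=21. purged={c.com}
Op 12: tick 3 -> clock=24.
Op 13: insert b.com -> 10.0.0.1 (expiry=24+2=26). clock=24
Op 14: tick 2 -> clock=26. purged={b.com}
Op 15: tick 8 -> clock=34.
Op 16: insert a.com -> 10.0.0.5 (expiry=34+1=35). clock=34
Op 17: tick 6 -> clock=40. purged={a.com}
Op 18: tick 5 -> clock=45.
Op 19: insert e.com -> 10.0.0.3 (expiry=45+1=46). clock=45
lookup a.com: not in cache (expired or never inserted)

Answer: NXDOMAIN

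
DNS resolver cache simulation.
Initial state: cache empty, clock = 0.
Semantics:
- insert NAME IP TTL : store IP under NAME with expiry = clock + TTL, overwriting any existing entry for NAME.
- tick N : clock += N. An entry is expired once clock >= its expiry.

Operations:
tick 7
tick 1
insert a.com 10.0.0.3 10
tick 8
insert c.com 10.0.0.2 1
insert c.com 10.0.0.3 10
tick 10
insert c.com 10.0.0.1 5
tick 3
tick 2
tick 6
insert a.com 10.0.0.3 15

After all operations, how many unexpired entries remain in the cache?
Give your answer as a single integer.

Answer: 1

Derivation:
Op 1: tick 7 -> clock=7.
Op 2: tick 1 -> clock=8.
Op 3: insert a.com -> 10.0.0.3 (expiry=8+10=18). clock=8
Op 4: tick 8 -> clock=16.
Op 5: insert c.com -> 10.0.0.2 (expiry=16+1=17). clock=16
Op 6: insert c.com -> 10.0.0.3 (expiry=16+10=26). clock=16
Op 7: tick 10 -> clock=26. purged={a.com,c.com}
Op 8: insert c.com -> 10.0.0.1 (expiry=26+5=31). clock=26
Op 9: tick 3 -> clock=29.
Op 10: tick 2 -> clock=31. purged={c.com}
Op 11: tick 6 -> clock=37.
Op 12: insert a.com -> 10.0.0.3 (expiry=37+15=52). clock=37
Final cache (unexpired): {a.com} -> size=1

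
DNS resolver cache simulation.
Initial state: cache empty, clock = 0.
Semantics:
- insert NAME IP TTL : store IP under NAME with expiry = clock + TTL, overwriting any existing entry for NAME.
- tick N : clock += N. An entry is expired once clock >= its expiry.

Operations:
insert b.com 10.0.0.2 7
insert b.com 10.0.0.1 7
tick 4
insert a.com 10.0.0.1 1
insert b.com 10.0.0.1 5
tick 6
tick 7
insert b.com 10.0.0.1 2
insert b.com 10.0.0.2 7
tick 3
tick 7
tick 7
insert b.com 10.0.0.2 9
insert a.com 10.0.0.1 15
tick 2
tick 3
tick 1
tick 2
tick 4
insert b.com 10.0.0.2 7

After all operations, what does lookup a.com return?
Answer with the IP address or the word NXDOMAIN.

Op 1: insert b.com -> 10.0.0.2 (expiry=0+7=7). clock=0
Op 2: insert b.com -> 10.0.0.1 (expiry=0+7=7). clock=0
Op 3: tick 4 -> clock=4.
Op 4: insert a.com -> 10.0.0.1 (expiry=4+1=5). clock=4
Op 5: insert b.com -> 10.0.0.1 (expiry=4+5=9). clock=4
Op 6: tick 6 -> clock=10. purged={a.com,b.com}
Op 7: tick 7 -> clock=17.
Op 8: insert b.com -> 10.0.0.1 (expiry=17+2=19). clock=17
Op 9: insert b.com -> 10.0.0.2 (expiry=17+7=24). clock=17
Op 10: tick 3 -> clock=20.
Op 11: tick 7 -> clock=27. purged={b.com}
Op 12: tick 7 -> clock=34.
Op 13: insert b.com -> 10.0.0.2 (expiry=34+9=43). clock=34
Op 14: insert a.com -> 10.0.0.1 (expiry=34+15=49). clock=34
Op 15: tick 2 -> clock=36.
Op 16: tick 3 -> clock=39.
Op 17: tick 1 -> clock=40.
Op 18: tick 2 -> clock=42.
Op 19: tick 4 -> clock=46. purged={b.com}
Op 20: insert b.com -> 10.0.0.2 (expiry=46+7=53). clock=46
lookup a.com: present, ip=10.0.0.1 expiry=49 > clock=46

Answer: 10.0.0.1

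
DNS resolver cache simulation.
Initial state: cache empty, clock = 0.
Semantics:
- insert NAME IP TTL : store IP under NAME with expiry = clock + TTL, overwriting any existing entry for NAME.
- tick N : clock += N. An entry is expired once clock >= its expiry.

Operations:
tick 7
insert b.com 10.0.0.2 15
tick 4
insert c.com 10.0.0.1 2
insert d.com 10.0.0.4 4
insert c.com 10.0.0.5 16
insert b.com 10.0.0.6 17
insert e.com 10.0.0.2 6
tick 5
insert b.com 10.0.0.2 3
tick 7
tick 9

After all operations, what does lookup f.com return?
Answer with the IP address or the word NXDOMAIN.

Answer: NXDOMAIN

Derivation:
Op 1: tick 7 -> clock=7.
Op 2: insert b.com -> 10.0.0.2 (expiry=7+15=22). clock=7
Op 3: tick 4 -> clock=11.
Op 4: insert c.com -> 10.0.0.1 (expiry=11+2=13). clock=11
Op 5: insert d.com -> 10.0.0.4 (expiry=11+4=15). clock=11
Op 6: insert c.com -> 10.0.0.5 (expiry=11+16=27). clock=11
Op 7: insert b.com -> 10.0.0.6 (expiry=11+17=28). clock=11
Op 8: insert e.com -> 10.0.0.2 (expiry=11+6=17). clock=11
Op 9: tick 5 -> clock=16. purged={d.com}
Op 10: insert b.com -> 10.0.0.2 (expiry=16+3=19). clock=16
Op 11: tick 7 -> clock=23. purged={b.com,e.com}
Op 12: tick 9 -> clock=32. purged={c.com}
lookup f.com: not in cache (expired or never inserted)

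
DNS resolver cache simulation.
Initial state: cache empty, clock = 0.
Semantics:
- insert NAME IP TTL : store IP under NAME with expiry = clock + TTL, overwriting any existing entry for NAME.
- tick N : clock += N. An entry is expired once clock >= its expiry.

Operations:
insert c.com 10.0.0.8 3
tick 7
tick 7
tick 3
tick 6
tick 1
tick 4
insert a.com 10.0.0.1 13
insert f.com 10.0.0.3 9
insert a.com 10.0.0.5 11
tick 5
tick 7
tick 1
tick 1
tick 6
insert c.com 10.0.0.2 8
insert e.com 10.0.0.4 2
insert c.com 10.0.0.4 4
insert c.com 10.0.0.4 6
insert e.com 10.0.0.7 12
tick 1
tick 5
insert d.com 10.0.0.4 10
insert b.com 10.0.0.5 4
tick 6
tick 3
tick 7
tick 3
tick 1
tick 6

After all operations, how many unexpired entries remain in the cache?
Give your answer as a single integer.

Op 1: insert c.com -> 10.0.0.8 (expiry=0+3=3). clock=0
Op 2: tick 7 -> clock=7. purged={c.com}
Op 3: tick 7 -> clock=14.
Op 4: tick 3 -> clock=17.
Op 5: tick 6 -> clock=23.
Op 6: tick 1 -> clock=24.
Op 7: tick 4 -> clock=28.
Op 8: insert a.com -> 10.0.0.1 (expiry=28+13=41). clock=28
Op 9: insert f.com -> 10.0.0.3 (expiry=28+9=37). clock=28
Op 10: insert a.com -> 10.0.0.5 (expiry=28+11=39). clock=28
Op 11: tick 5 -> clock=33.
Op 12: tick 7 -> clock=40. purged={a.com,f.com}
Op 13: tick 1 -> clock=41.
Op 14: tick 1 -> clock=42.
Op 15: tick 6 -> clock=48.
Op 16: insert c.com -> 10.0.0.2 (expiry=48+8=56). clock=48
Op 17: insert e.com -> 10.0.0.4 (expiry=48+2=50). clock=48
Op 18: insert c.com -> 10.0.0.4 (expiry=48+4=52). clock=48
Op 19: insert c.com -> 10.0.0.4 (expiry=48+6=54). clock=48
Op 20: insert e.com -> 10.0.0.7 (expiry=48+12=60). clock=48
Op 21: tick 1 -> clock=49.
Op 22: tick 5 -> clock=54. purged={c.com}
Op 23: insert d.com -> 10.0.0.4 (expiry=54+10=64). clock=54
Op 24: insert b.com -> 10.0.0.5 (expiry=54+4=58). clock=54
Op 25: tick 6 -> clock=60. purged={b.com,e.com}
Op 26: tick 3 -> clock=63.
Op 27: tick 7 -> clock=70. purged={d.com}
Op 28: tick 3 -> clock=73.
Op 29: tick 1 -> clock=74.
Op 30: tick 6 -> clock=80.
Final cache (unexpired): {} -> size=0

Answer: 0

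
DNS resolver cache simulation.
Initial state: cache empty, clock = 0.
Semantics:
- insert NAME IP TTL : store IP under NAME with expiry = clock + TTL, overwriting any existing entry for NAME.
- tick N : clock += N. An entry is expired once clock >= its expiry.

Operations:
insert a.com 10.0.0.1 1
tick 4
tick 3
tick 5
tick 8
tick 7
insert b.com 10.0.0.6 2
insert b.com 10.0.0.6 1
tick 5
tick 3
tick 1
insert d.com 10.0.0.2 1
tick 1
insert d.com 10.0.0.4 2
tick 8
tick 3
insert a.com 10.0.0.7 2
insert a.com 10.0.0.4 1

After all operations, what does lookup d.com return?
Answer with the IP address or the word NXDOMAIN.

Op 1: insert a.com -> 10.0.0.1 (expiry=0+1=1). clock=0
Op 2: tick 4 -> clock=4. purged={a.com}
Op 3: tick 3 -> clock=7.
Op 4: tick 5 -> clock=12.
Op 5: tick 8 -> clock=20.
Op 6: tick 7 -> clock=27.
Op 7: insert b.com -> 10.0.0.6 (expiry=27+2=29). clock=27
Op 8: insert b.com -> 10.0.0.6 (expiry=27+1=28). clock=27
Op 9: tick 5 -> clock=32. purged={b.com}
Op 10: tick 3 -> clock=35.
Op 11: tick 1 -> clock=36.
Op 12: insert d.com -> 10.0.0.2 (expiry=36+1=37). clock=36
Op 13: tick 1 -> clock=37. purged={d.com}
Op 14: insert d.com -> 10.0.0.4 (expiry=37+2=39). clock=37
Op 15: tick 8 -> clock=45. purged={d.com}
Op 16: tick 3 -> clock=48.
Op 17: insert a.com -> 10.0.0.7 (expiry=48+2=50). clock=48
Op 18: insert a.com -> 10.0.0.4 (expiry=48+1=49). clock=48
lookup d.com: not in cache (expired or never inserted)

Answer: NXDOMAIN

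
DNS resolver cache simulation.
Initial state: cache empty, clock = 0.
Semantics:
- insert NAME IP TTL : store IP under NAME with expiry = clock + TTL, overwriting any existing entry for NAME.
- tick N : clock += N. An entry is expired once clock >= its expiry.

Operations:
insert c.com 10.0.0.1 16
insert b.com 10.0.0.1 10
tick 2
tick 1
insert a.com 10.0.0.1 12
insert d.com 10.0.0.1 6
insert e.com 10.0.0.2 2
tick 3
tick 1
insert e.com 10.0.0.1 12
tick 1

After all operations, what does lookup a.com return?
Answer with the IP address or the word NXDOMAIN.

Answer: 10.0.0.1

Derivation:
Op 1: insert c.com -> 10.0.0.1 (expiry=0+16=16). clock=0
Op 2: insert b.com -> 10.0.0.1 (expiry=0+10=10). clock=0
Op 3: tick 2 -> clock=2.
Op 4: tick 1 -> clock=3.
Op 5: insert a.com -> 10.0.0.1 (expiry=3+12=15). clock=3
Op 6: insert d.com -> 10.0.0.1 (expiry=3+6=9). clock=3
Op 7: insert e.com -> 10.0.0.2 (expiry=3+2=5). clock=3
Op 8: tick 3 -> clock=6. purged={e.com}
Op 9: tick 1 -> clock=7.
Op 10: insert e.com -> 10.0.0.1 (expiry=7+12=19). clock=7
Op 11: tick 1 -> clock=8.
lookup a.com: present, ip=10.0.0.1 expiry=15 > clock=8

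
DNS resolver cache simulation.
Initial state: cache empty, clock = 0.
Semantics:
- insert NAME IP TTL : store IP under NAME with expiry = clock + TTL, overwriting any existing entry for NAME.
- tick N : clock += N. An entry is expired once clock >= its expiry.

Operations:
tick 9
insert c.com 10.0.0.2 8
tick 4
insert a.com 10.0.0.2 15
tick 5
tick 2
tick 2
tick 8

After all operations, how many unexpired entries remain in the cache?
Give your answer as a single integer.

Answer: 0

Derivation:
Op 1: tick 9 -> clock=9.
Op 2: insert c.com -> 10.0.0.2 (expiry=9+8=17). clock=9
Op 3: tick 4 -> clock=13.
Op 4: insert a.com -> 10.0.0.2 (expiry=13+15=28). clock=13
Op 5: tick 5 -> clock=18. purged={c.com}
Op 6: tick 2 -> clock=20.
Op 7: tick 2 -> clock=22.
Op 8: tick 8 -> clock=30. purged={a.com}
Final cache (unexpired): {} -> size=0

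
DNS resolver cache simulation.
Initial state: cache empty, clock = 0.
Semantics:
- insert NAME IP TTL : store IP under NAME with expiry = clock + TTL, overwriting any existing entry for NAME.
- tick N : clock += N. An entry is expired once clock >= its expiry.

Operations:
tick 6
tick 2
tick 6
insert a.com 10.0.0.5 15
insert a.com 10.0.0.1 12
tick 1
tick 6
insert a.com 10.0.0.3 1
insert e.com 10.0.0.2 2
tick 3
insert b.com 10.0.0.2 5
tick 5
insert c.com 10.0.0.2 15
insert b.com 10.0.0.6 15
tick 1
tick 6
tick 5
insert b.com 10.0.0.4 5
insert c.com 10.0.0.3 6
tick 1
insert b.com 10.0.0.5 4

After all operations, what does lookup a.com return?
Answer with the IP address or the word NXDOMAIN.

Op 1: tick 6 -> clock=6.
Op 2: tick 2 -> clock=8.
Op 3: tick 6 -> clock=14.
Op 4: insert a.com -> 10.0.0.5 (expiry=14+15=29). clock=14
Op 5: insert a.com -> 10.0.0.1 (expiry=14+12=26). clock=14
Op 6: tick 1 -> clock=15.
Op 7: tick 6 -> clock=21.
Op 8: insert a.com -> 10.0.0.3 (expiry=21+1=22). clock=21
Op 9: insert e.com -> 10.0.0.2 (expiry=21+2=23). clock=21
Op 10: tick 3 -> clock=24. purged={a.com,e.com}
Op 11: insert b.com -> 10.0.0.2 (expiry=24+5=29). clock=24
Op 12: tick 5 -> clock=29. purged={b.com}
Op 13: insert c.com -> 10.0.0.2 (expiry=29+15=44). clock=29
Op 14: insert b.com -> 10.0.0.6 (expiry=29+15=44). clock=29
Op 15: tick 1 -> clock=30.
Op 16: tick 6 -> clock=36.
Op 17: tick 5 -> clock=41.
Op 18: insert b.com -> 10.0.0.4 (expiry=41+5=46). clock=41
Op 19: insert c.com -> 10.0.0.3 (expiry=41+6=47). clock=41
Op 20: tick 1 -> clock=42.
Op 21: insert b.com -> 10.0.0.5 (expiry=42+4=46). clock=42
lookup a.com: not in cache (expired or never inserted)

Answer: NXDOMAIN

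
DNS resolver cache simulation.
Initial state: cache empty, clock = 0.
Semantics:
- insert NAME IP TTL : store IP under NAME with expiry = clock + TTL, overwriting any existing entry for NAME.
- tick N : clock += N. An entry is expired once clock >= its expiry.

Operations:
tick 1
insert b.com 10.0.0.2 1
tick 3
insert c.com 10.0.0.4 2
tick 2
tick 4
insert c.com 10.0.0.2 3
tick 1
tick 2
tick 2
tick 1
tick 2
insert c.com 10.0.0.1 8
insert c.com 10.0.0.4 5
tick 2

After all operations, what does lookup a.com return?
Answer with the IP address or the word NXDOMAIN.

Answer: NXDOMAIN

Derivation:
Op 1: tick 1 -> clock=1.
Op 2: insert b.com -> 10.0.0.2 (expiry=1+1=2). clock=1
Op 3: tick 3 -> clock=4. purged={b.com}
Op 4: insert c.com -> 10.0.0.4 (expiry=4+2=6). clock=4
Op 5: tick 2 -> clock=6. purged={c.com}
Op 6: tick 4 -> clock=10.
Op 7: insert c.com -> 10.0.0.2 (expiry=10+3=13). clock=10
Op 8: tick 1 -> clock=11.
Op 9: tick 2 -> clock=13. purged={c.com}
Op 10: tick 2 -> clock=15.
Op 11: tick 1 -> clock=16.
Op 12: tick 2 -> clock=18.
Op 13: insert c.com -> 10.0.0.1 (expiry=18+8=26). clock=18
Op 14: insert c.com -> 10.0.0.4 (expiry=18+5=23). clock=18
Op 15: tick 2 -> clock=20.
lookup a.com: not in cache (expired or never inserted)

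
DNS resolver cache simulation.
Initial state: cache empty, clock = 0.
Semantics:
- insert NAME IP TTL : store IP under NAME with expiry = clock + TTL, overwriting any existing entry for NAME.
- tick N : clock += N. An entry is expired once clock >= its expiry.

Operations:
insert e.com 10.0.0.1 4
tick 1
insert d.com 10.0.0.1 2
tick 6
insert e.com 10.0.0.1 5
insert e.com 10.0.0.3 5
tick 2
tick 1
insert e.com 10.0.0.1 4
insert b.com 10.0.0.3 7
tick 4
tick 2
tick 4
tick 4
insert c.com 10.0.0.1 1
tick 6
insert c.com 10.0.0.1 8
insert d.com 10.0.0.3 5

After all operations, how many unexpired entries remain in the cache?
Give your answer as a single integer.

Answer: 2

Derivation:
Op 1: insert e.com -> 10.0.0.1 (expiry=0+4=4). clock=0
Op 2: tick 1 -> clock=1.
Op 3: insert d.com -> 10.0.0.1 (expiry=1+2=3). clock=1
Op 4: tick 6 -> clock=7. purged={d.com,e.com}
Op 5: insert e.com -> 10.0.0.1 (expiry=7+5=12). clock=7
Op 6: insert e.com -> 10.0.0.3 (expiry=7+5=12). clock=7
Op 7: tick 2 -> clock=9.
Op 8: tick 1 -> clock=10.
Op 9: insert e.com -> 10.0.0.1 (expiry=10+4=14). clock=10
Op 10: insert b.com -> 10.0.0.3 (expiry=10+7=17). clock=10
Op 11: tick 4 -> clock=14. purged={e.com}
Op 12: tick 2 -> clock=16.
Op 13: tick 4 -> clock=20. purged={b.com}
Op 14: tick 4 -> clock=24.
Op 15: insert c.com -> 10.0.0.1 (expiry=24+1=25). clock=24
Op 16: tick 6 -> clock=30. purged={c.com}
Op 17: insert c.com -> 10.0.0.1 (expiry=30+8=38). clock=30
Op 18: insert d.com -> 10.0.0.3 (expiry=30+5=35). clock=30
Final cache (unexpired): {c.com,d.com} -> size=2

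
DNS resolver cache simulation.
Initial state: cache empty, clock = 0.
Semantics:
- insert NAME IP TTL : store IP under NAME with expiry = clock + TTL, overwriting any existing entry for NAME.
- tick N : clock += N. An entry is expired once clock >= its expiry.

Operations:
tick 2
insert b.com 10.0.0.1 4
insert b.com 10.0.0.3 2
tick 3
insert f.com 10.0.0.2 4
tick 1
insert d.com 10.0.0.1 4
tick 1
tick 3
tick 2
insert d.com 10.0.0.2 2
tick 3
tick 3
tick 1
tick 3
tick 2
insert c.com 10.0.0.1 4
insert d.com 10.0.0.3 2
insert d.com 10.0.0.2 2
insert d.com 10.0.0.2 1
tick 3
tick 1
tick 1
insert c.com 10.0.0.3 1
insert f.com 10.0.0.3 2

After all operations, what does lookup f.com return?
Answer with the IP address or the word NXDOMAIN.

Answer: 10.0.0.3

Derivation:
Op 1: tick 2 -> clock=2.
Op 2: insert b.com -> 10.0.0.1 (expiry=2+4=6). clock=2
Op 3: insert b.com -> 10.0.0.3 (expiry=2+2=4). clock=2
Op 4: tick 3 -> clock=5. purged={b.com}
Op 5: insert f.com -> 10.0.0.2 (expiry=5+4=9). clock=5
Op 6: tick 1 -> clock=6.
Op 7: insert d.com -> 10.0.0.1 (expiry=6+4=10). clock=6
Op 8: tick 1 -> clock=7.
Op 9: tick 3 -> clock=10. purged={d.com,f.com}
Op 10: tick 2 -> clock=12.
Op 11: insert d.com -> 10.0.0.2 (expiry=12+2=14). clock=12
Op 12: tick 3 -> clock=15. purged={d.com}
Op 13: tick 3 -> clock=18.
Op 14: tick 1 -> clock=19.
Op 15: tick 3 -> clock=22.
Op 16: tick 2 -> clock=24.
Op 17: insert c.com -> 10.0.0.1 (expiry=24+4=28). clock=24
Op 18: insert d.com -> 10.0.0.3 (expiry=24+2=26). clock=24
Op 19: insert d.com -> 10.0.0.2 (expiry=24+2=26). clock=24
Op 20: insert d.com -> 10.0.0.2 (expiry=24+1=25). clock=24
Op 21: tick 3 -> clock=27. purged={d.com}
Op 22: tick 1 -> clock=28. purged={c.com}
Op 23: tick 1 -> clock=29.
Op 24: insert c.com -> 10.0.0.3 (expiry=29+1=30). clock=29
Op 25: insert f.com -> 10.0.0.3 (expiry=29+2=31). clock=29
lookup f.com: present, ip=10.0.0.3 expiry=31 > clock=29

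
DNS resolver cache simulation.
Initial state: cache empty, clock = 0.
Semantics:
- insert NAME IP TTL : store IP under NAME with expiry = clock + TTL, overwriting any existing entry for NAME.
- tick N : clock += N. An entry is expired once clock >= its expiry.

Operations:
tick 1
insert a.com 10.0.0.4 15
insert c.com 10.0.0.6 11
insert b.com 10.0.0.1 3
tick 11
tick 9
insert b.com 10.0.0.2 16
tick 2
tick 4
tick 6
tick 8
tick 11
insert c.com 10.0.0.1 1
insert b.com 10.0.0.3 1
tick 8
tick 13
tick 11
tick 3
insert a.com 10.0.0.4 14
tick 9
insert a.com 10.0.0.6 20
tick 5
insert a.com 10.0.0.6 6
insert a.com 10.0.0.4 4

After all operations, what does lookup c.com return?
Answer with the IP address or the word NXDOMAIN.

Op 1: tick 1 -> clock=1.
Op 2: insert a.com -> 10.0.0.4 (expiry=1+15=16). clock=1
Op 3: insert c.com -> 10.0.0.6 (expiry=1+11=12). clock=1
Op 4: insert b.com -> 10.0.0.1 (expiry=1+3=4). clock=1
Op 5: tick 11 -> clock=12. purged={b.com,c.com}
Op 6: tick 9 -> clock=21. purged={a.com}
Op 7: insert b.com -> 10.0.0.2 (expiry=21+16=37). clock=21
Op 8: tick 2 -> clock=23.
Op 9: tick 4 -> clock=27.
Op 10: tick 6 -> clock=33.
Op 11: tick 8 -> clock=41. purged={b.com}
Op 12: tick 11 -> clock=52.
Op 13: insert c.com -> 10.0.0.1 (expiry=52+1=53). clock=52
Op 14: insert b.com -> 10.0.0.3 (expiry=52+1=53). clock=52
Op 15: tick 8 -> clock=60. purged={b.com,c.com}
Op 16: tick 13 -> clock=73.
Op 17: tick 11 -> clock=84.
Op 18: tick 3 -> clock=87.
Op 19: insert a.com -> 10.0.0.4 (expiry=87+14=101). clock=87
Op 20: tick 9 -> clock=96.
Op 21: insert a.com -> 10.0.0.6 (expiry=96+20=116). clock=96
Op 22: tick 5 -> clock=101.
Op 23: insert a.com -> 10.0.0.6 (expiry=101+6=107). clock=101
Op 24: insert a.com -> 10.0.0.4 (expiry=101+4=105). clock=101
lookup c.com: not in cache (expired or never inserted)

Answer: NXDOMAIN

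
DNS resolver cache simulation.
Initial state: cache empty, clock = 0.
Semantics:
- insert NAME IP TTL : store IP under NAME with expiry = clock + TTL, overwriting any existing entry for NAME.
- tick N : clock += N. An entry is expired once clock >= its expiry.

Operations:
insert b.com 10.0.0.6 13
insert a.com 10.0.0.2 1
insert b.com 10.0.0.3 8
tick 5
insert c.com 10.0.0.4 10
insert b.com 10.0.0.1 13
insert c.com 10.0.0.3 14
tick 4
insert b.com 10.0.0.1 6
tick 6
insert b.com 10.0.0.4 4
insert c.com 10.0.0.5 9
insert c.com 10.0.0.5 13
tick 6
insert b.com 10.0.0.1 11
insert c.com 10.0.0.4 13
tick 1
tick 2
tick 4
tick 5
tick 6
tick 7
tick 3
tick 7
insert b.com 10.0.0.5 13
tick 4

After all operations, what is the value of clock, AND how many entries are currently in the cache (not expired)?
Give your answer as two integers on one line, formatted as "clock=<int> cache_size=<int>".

Answer: clock=60 cache_size=1

Derivation:
Op 1: insert b.com -> 10.0.0.6 (expiry=0+13=13). clock=0
Op 2: insert a.com -> 10.0.0.2 (expiry=0+1=1). clock=0
Op 3: insert b.com -> 10.0.0.3 (expiry=0+8=8). clock=0
Op 4: tick 5 -> clock=5. purged={a.com}
Op 5: insert c.com -> 10.0.0.4 (expiry=5+10=15). clock=5
Op 6: insert b.com -> 10.0.0.1 (expiry=5+13=18). clock=5
Op 7: insert c.com -> 10.0.0.3 (expiry=5+14=19). clock=5
Op 8: tick 4 -> clock=9.
Op 9: insert b.com -> 10.0.0.1 (expiry=9+6=15). clock=9
Op 10: tick 6 -> clock=15. purged={b.com}
Op 11: insert b.com -> 10.0.0.4 (expiry=15+4=19). clock=15
Op 12: insert c.com -> 10.0.0.5 (expiry=15+9=24). clock=15
Op 13: insert c.com -> 10.0.0.5 (expiry=15+13=28). clock=15
Op 14: tick 6 -> clock=21. purged={b.com}
Op 15: insert b.com -> 10.0.0.1 (expiry=21+11=32). clock=21
Op 16: insert c.com -> 10.0.0.4 (expiry=21+13=34). clock=21
Op 17: tick 1 -> clock=22.
Op 18: tick 2 -> clock=24.
Op 19: tick 4 -> clock=28.
Op 20: tick 5 -> clock=33. purged={b.com}
Op 21: tick 6 -> clock=39. purged={c.com}
Op 22: tick 7 -> clock=46.
Op 23: tick 3 -> clock=49.
Op 24: tick 7 -> clock=56.
Op 25: insert b.com -> 10.0.0.5 (expiry=56+13=69). clock=56
Op 26: tick 4 -> clock=60.
Final clock = 60
Final cache (unexpired): {b.com} -> size=1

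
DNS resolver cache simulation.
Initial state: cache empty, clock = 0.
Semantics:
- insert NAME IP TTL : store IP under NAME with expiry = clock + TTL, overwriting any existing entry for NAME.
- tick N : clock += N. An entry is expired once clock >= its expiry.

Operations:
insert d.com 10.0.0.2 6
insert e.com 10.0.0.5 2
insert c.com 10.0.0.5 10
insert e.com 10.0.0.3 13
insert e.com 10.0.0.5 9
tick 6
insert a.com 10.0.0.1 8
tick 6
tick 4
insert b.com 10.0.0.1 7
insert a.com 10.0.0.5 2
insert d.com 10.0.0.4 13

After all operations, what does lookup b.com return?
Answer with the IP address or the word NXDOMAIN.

Answer: 10.0.0.1

Derivation:
Op 1: insert d.com -> 10.0.0.2 (expiry=0+6=6). clock=0
Op 2: insert e.com -> 10.0.0.5 (expiry=0+2=2). clock=0
Op 3: insert c.com -> 10.0.0.5 (expiry=0+10=10). clock=0
Op 4: insert e.com -> 10.0.0.3 (expiry=0+13=13). clock=0
Op 5: insert e.com -> 10.0.0.5 (expiry=0+9=9). clock=0
Op 6: tick 6 -> clock=6. purged={d.com}
Op 7: insert a.com -> 10.0.0.1 (expiry=6+8=14). clock=6
Op 8: tick 6 -> clock=12. purged={c.com,e.com}
Op 9: tick 4 -> clock=16. purged={a.com}
Op 10: insert b.com -> 10.0.0.1 (expiry=16+7=23). clock=16
Op 11: insert a.com -> 10.0.0.5 (expiry=16+2=18). clock=16
Op 12: insert d.com -> 10.0.0.4 (expiry=16+13=29). clock=16
lookup b.com: present, ip=10.0.0.1 expiry=23 > clock=16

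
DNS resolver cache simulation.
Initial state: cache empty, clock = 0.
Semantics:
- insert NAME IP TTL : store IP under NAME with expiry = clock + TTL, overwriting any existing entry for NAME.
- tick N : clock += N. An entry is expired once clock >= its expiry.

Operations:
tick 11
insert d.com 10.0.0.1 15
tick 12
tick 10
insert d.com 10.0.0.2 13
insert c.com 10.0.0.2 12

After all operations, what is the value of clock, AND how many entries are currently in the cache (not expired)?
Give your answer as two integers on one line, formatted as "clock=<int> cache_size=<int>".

Op 1: tick 11 -> clock=11.
Op 2: insert d.com -> 10.0.0.1 (expiry=11+15=26). clock=11
Op 3: tick 12 -> clock=23.
Op 4: tick 10 -> clock=33. purged={d.com}
Op 5: insert d.com -> 10.0.0.2 (expiry=33+13=46). clock=33
Op 6: insert c.com -> 10.0.0.2 (expiry=33+12=45). clock=33
Final clock = 33
Final cache (unexpired): {c.com,d.com} -> size=2

Answer: clock=33 cache_size=2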